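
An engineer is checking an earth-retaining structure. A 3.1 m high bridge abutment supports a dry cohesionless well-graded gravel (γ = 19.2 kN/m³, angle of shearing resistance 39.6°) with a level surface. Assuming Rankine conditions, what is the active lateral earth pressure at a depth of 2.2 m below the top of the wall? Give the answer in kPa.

9.35 kPa

K_a = (1 − sin φ)/(1 + sin φ) = 0.2214.
σ_h = K_a γ z = 0.2214 × 19.2 × 2.2 = 9.353 kPa.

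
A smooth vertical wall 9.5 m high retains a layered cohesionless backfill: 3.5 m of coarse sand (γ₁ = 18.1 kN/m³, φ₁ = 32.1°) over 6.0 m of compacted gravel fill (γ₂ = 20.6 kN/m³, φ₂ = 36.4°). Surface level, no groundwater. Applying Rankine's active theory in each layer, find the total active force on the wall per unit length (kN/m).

K_a1 = tan²(45°−32.1°/2) = 0.3060; K_a2 = tan²(45°−36.4°/2) = 0.2552.
Layer 1: σ at base = K_a1 γ₁ h₁ = 19.38 kPa; P₁ = ½×19.38×3.5 = 33.92.
Layer 2: σ_v at top = γ₁h₁ = 63.35; σ_h top = K_a2×63.35 = 16.16; σ_h base = K_a2×(63.35+20.6×6.0) = 47.70.
P₂ = ½(16.16+47.70)×6.0 = 191.6. Total P_a = 33.92+191.6 = 225.5 kN/m.

226 kN/m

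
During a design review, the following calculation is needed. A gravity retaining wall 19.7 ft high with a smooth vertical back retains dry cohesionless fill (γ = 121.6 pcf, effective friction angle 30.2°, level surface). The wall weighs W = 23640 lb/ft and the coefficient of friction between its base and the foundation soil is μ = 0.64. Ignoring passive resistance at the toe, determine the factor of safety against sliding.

1.94

K_a = tan²(45° − 30.2°/2) = 0.3307.
P_a = ½K_aγH² = 0.5×0.3307×121.6×19.7² = 7802 lb/ft, acting at H/3 = 6.567 ft above the base.
FS_sliding = μW / P_a = 0.64×23640 / 7802 = 1.939.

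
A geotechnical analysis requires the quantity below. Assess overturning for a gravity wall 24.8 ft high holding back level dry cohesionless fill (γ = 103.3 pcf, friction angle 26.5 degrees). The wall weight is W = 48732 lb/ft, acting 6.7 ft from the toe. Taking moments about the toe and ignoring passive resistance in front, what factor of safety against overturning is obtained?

K_a = tan²(45° − 26.5°/2) = 0.3829.
P_a = ½K_aγH² = 0.5×0.3829×103.3×24.8² = 12160 lb/ft, acting at H/3 = 8.267 ft above the base.
Overturning moment M_o = P_a × H/3 = 12160 × 8.267 = 100600.
Resisting moment M_r = W × 6.7 = 48732 × 6.7 = 326500.
FS_overturning = M_r/M_o = 326500/100600 = 3.247.

3.25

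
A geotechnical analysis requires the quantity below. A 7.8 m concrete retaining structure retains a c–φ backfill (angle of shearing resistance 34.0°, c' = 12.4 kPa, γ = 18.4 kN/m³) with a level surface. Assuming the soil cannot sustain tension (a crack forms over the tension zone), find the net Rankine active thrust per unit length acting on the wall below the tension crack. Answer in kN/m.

72.1 kN/m

K_a = 0.2827; √K_a = 0.5317.
Tension-crack depth z_c = 2c/(γ√K_a) = 2×12.4/(18.4×0.5317) = 2.535 m.
σ_a at base = K_a γ H − 2c√K_a = 0.2827×18.4×7.8 − 2×12.4×0.5317 = 27.39 kPa.
P_a = ½ × 27.39 × (H − z_c) = 0.5×27.39×5.265 = 72.10 kN/m.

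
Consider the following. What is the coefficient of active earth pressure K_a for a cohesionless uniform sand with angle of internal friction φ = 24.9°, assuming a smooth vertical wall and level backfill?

0.407

K_a = tan²(45° − φ/2) = tan²(32.55°) = 0.4074.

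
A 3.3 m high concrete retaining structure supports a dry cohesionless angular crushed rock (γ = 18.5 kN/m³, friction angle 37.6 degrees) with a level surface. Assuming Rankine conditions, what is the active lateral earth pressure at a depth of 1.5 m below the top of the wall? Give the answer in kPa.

6.72 kPa

K_a = (1 − sin φ)/(1 + sin φ) = 0.2421.
σ_h = K_a γ z = 0.2421 × 18.5 × 1.5 = 6.719 kPa.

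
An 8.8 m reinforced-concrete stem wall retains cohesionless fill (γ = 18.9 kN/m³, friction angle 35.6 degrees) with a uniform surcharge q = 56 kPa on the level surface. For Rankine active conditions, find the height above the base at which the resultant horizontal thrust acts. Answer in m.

K_a = 0.2641.
Triangular part P₁ = ½K_aγH² = 193.3 at H/3 = 2.933 m; rectangular part P₂ = K_a q H = 130.2 at H/2 = 4.400 m.
ȳ = (P₁·2.933 + P₂·4.400)/(P₁+P₂) = 3.524 m.

3.52 m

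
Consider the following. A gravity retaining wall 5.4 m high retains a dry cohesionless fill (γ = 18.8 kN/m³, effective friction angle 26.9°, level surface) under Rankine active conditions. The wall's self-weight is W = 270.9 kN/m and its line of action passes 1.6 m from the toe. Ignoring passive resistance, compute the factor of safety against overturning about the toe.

K_a = tan²(45° − 26.9°/2) = 0.3770.
P_a = ½K_aγH² = 0.5×0.3770×18.8×5.4² = 103.3 kN/m, acting at H/3 = 1.800 m above the base.
Overturning moment M_o = P_a × H/3 = 103.3 × 1.800 = 186.0.
Resisting moment M_r = W × 1.6 = 270.9 × 1.6 = 433.4.
FS_overturning = M_r/M_o = 433.4/186.0 = 2.330.

2.33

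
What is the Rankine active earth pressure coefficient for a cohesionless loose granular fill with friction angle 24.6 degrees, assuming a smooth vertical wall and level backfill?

0.412

K_a = tan²(45° − φ/2) = tan²(32.70°) = 0.4121.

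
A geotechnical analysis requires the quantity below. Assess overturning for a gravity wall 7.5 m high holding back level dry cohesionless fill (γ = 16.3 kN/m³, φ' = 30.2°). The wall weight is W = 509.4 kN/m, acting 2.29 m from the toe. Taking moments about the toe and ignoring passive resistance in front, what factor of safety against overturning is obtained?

K_a = tan²(45° − 30.2°/2) = 0.3307.
P_a = ½K_aγH² = 0.5×0.3307×16.3×7.5² = 151.6 kN/m, acting at H/3 = 2.500 m above the base.
Overturning moment M_o = P_a × H/3 = 151.6 × 2.500 = 379.0.
Resisting moment M_r = W × 2.29 = 509.4 × 2.29 = 1167.
FS_overturning = M_r/M_o = 1167/379.0 = 3.078.

3.08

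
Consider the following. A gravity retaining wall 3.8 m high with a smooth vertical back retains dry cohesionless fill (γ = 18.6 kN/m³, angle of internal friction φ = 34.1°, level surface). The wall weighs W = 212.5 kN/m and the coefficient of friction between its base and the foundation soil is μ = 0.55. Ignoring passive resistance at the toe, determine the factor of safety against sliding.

3.09

K_a = tan²(45° − 34.1°/2) = 0.2815.
P_a = ½K_aγH² = 0.5×0.2815×18.6×3.8² = 37.81 kN/m, acting at H/3 = 1.267 m above the base.
FS_sliding = μW / P_a = 0.55×212.5 / 37.81 = 3.091.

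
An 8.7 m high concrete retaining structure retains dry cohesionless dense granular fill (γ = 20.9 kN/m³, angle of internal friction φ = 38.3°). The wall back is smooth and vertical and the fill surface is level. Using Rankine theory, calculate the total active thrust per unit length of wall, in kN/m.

K_a = tan²(45° − φ/2) = 0.2347.
P_a = ½ K_a γ H² = 0.5 × 0.2347 × 20.9 × 8.7² = 185.7 kN/m.

186 kN/m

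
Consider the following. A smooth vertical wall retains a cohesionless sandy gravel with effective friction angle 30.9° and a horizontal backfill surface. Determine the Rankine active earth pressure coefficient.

K_a = tan²(45° − φ/2) = tan²(29.55°) = 0.3214.

0.321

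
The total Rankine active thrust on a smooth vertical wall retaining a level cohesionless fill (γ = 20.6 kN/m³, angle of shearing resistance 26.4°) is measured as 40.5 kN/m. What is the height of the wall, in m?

3.20 m

K_a = 0.3844. P_a = ½ K_a γ H² ⇒ H = √(2P_a/(K_a γ)).
H = √(2×40.5/(0.3844×20.6)) = 3.198 m.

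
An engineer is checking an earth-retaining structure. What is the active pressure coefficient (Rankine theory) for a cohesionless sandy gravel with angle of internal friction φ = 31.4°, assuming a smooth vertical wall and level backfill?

K_a = (1 − sin φ)/(1 + sin φ) = (1 − sin 31.4°)/(1 + sin 31.4°) = 0.3149.

0.315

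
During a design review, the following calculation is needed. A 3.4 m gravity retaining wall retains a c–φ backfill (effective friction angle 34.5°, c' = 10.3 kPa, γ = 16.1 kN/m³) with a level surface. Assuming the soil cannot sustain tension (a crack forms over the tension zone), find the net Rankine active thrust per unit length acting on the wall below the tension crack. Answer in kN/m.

2.09 kN/m

K_a = 0.2768; √K_a = 0.5261.
Tension-crack depth z_c = 2c/(γ√K_a) = 2×10.3/(16.1×0.5261) = 2.432 m.
σ_a at base = K_a γ H − 2c√K_a = 0.2768×16.1×3.4 − 2×10.3×0.5261 = 4.314 kPa.
P_a = ½ × 4.314 × (H − z_c) = 0.5×4.314×0.9681 = 2.088 kN/m.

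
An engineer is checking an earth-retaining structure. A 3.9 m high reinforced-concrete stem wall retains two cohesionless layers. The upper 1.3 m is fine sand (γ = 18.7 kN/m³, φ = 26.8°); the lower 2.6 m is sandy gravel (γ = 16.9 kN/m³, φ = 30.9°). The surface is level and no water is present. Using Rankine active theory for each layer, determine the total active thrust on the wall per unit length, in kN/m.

K_a1 = tan²(45°−26.8°/2) = 0.3785; K_a2 = tan²(45°−30.9°/2) = 0.3214.
Layer 1: σ at base = K_a1 γ₁ h₁ = 9.201 kPa; P₁ = ½×9.201×1.3 = 5.980.
Layer 2: σ_v at top = γ₁h₁ = 24.31; σ_h top = K_a2×24.31 = 7.813; σ_h base = K_a2×(24.31+16.9×2.6) = 21.94.
P₂ = ½(7.813+21.94)×2.6 = 38.67. Total P_a = 5.980+38.67 = 44.65 kN/m.

44.7 kN/m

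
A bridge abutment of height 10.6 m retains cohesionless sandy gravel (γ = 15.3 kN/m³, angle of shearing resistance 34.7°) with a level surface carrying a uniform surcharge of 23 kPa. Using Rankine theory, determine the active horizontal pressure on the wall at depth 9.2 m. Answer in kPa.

K_a = (1 − sin φ)/(1 + sin φ) = 0.2745.
σ_v = γz + q = 15.3 × 9.2 + 23 = 163.8 kPa.
σ_h = K_a σ_v = 0.2745 × 163.8 = 44.95 kPa.

44.9 kPa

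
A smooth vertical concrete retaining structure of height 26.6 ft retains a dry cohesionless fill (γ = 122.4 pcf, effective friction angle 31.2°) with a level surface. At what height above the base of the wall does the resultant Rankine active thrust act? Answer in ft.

K_a = 0.3175.
The pressure distribution is triangular, so the resultant acts at H/3 above the base = 26.6/3 = 8.867 ft.

8.87 ft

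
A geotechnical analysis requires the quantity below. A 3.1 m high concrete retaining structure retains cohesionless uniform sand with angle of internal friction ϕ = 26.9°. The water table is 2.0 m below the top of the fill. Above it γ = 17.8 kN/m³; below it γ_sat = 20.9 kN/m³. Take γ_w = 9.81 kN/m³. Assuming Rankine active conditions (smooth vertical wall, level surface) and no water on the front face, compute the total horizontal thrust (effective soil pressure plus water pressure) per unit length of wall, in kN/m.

36.6 kN/m

K_a = tan²(45° − φ/2) = 0.3770.
γ' = 20.9 − 9.81 = 11.09 kN/m³. Depth below WT = 1.1 m.
σ'_h at WT = K_a γ d_w = 13.42 kPa; at base = 13.42 + K_a γ' × 1.1 = 18.02 kPa.
P₁ (0–2.0 m) = ½×13.42×2.0 = 13.42. P₂ (2.0–3.1 m) = ½(13.42+18.02)×1.1 = 17.29.
P_w = ½ γ_w h₂² = 0.5×9.81×1.1² = 5.935. Total = 13.42+17.29+5.935 = 36.65 kN/m.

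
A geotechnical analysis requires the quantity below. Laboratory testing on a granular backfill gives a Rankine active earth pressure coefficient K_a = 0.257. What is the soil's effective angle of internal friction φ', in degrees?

36.2°

K_a = tan²(45° − φ/2) ⇒ 45° − φ/2 = arctan(√0.257) = 26.88°.
φ = 2(45° − 26.88°) = 36.23°.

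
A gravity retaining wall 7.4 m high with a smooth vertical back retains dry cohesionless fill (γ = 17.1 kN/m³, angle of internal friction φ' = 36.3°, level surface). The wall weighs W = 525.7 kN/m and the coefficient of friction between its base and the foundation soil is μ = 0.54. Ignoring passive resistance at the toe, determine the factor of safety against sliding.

K_a = tan²(45° − 36.3°/2) = 0.2563.
P_a = ½K_aγH² = 0.5×0.2563×17.1×7.4² = 120.0 kN/m, acting at H/3 = 2.467 m above the base.
FS_sliding = μW / P_a = 0.54×525.7 / 120.0 = 2.366.

2.37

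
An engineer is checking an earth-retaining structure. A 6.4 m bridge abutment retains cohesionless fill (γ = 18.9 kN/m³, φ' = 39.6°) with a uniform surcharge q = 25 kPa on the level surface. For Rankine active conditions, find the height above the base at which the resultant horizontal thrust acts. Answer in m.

2.45 m

K_a = 0.2214.
Triangular part P₁ = ½K_aγH² = 85.71 at H/3 = 2.133 m; rectangular part P₂ = K_a q H = 35.43 at H/2 = 3.200 m.
ȳ = (P₁·2.133 + P₂·3.200)/(P₁+P₂) = 2.445 m.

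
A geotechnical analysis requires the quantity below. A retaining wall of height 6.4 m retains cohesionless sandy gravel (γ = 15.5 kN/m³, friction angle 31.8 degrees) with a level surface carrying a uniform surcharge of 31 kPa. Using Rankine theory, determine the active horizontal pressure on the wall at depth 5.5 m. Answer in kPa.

K_a = (1 − sin φ)/(1 + sin φ) = 0.3098.
σ_v = γz + q = 15.5 × 5.5 + 31 = 116.2 kPa.
σ_h = K_a σ_v = 0.3098 × 116.2 = 36.01 kPa.

36.0 kPa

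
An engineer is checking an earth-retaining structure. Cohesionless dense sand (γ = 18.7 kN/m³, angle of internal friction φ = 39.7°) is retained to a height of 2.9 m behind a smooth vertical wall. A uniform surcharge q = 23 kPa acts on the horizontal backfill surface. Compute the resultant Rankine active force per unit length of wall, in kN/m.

K_a = tan²(45° − φ/2) = 0.2204.
Soil triangle: ½ K_a γ H² = 0.5×0.2204×18.7×2.9² = 17.33 kN/m.
Surcharge rectangle: K_a q H = 0.2204×23×2.9 = 14.70 kN/m.
Total = 17.33 + 14.70 = 32.04 kN/m.

32.0 kN/m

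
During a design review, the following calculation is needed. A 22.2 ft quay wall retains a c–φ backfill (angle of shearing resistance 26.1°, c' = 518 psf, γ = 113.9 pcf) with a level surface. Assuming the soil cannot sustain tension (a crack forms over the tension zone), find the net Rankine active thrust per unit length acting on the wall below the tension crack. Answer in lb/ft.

K_a = 0.3889; √K_a = 0.6237.
Tension-crack depth z_c = 2c/(γ√K_a) = 2×518/(113.9×0.6237) = 14.58 ft.
σ_a at base = K_a γ H − 2c√K_a = 0.3889×113.9×22.2 − 2×518×0.6237 = 337.4 psf.
P_a = ½ × 337.4 × (H − z_c) = 0.5×337.4×7.616 = 1285 lb/ft.

1280 lb/ft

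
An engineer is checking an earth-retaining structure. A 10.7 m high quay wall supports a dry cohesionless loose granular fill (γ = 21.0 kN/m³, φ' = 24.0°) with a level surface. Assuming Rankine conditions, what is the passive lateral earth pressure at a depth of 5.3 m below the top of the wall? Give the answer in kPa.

K_p = (1 + sin φ)/(1 − sin φ) = 2.371.
σ_h = K_p γ z = 2.371 × 21.0 × 5.3 = 263.9 kPa.

264 kPa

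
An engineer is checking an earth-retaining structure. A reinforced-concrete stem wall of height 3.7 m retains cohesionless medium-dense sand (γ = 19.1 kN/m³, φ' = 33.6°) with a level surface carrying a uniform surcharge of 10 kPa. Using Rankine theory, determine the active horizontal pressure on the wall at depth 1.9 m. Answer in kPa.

K_a = (1 − sin φ)/(1 + sin φ) = 0.2875.
σ_v = γz + q = 19.1 × 1.9 + 10 = 46.29 kPa.
σ_h = K_a σ_v = 0.2875 × 46.29 = 13.31 kPa.

13.3 kPa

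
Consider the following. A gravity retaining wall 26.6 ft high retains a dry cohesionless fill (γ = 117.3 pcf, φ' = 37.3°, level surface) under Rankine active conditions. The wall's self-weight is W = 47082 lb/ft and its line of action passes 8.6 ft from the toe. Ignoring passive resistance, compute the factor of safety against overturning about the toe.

K_a = tan²(45° − 37.3°/2) = 0.2453.
P_a = ½K_aγH² = 0.5×0.2453×117.3×26.6² = 10180 lb/ft, acting at H/3 = 8.867 ft above the base.
Overturning moment M_o = P_a × H/3 = 10180 × 8.867 = 90270.
Resisting moment M_r = W × 8.6 = 47082 × 8.6 = 404900.
FS_overturning = M_r/M_o = 404900/90270 = 4.485.

4.49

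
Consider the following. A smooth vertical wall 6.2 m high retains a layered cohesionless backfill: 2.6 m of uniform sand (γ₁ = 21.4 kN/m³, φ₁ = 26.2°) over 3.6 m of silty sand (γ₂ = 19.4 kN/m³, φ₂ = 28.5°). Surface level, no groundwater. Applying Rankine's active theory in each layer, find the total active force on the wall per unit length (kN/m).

143 kN/m

K_a1 = tan²(45°−26.2°/2) = 0.3874; K_a2 = tan²(45°−28.5°/2) = 0.3540.
Layer 1: σ at base = K_a1 γ₁ h₁ = 21.56 kPa; P₁ = ½×21.56×2.6 = 28.02.
Layer 2: σ_v at top = γ₁h₁ = 55.64; σ_h top = K_a2×55.64 = 19.69; σ_h base = K_a2×(55.64+19.4×3.6) = 44.41.
P₂ = ½(19.69+44.41)×3.6 = 115.4. Total P_a = 28.02+115.4 = 143.4 kN/m.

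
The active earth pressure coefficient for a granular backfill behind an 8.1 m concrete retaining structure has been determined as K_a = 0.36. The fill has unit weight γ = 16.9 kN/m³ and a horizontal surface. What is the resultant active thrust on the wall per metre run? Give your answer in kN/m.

200 kN/m

P = ½ K_a γ H² = 0.5 × 0.36 × 16.9 × 8.1² = 199.6 kN/m.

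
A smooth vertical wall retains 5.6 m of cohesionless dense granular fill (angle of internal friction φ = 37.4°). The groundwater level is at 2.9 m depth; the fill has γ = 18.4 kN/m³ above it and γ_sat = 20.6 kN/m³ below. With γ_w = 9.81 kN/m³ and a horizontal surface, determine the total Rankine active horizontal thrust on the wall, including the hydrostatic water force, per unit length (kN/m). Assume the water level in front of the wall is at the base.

99.5 kN/m

K_a = tan²(45° − φ/2) = 0.2443.
γ' = 20.6 − 9.81 = 10.79 kN/m³. Depth below WT = 2.7 m.
σ'_h at WT = K_a γ d_w = 13.03 kPa; at base = 13.03 + K_a γ' × 2.7 = 20.15 kPa.
P₁ (0–2.9 m) = ½×13.03×2.9 = 18.90. P₂ (2.9–5.6 m) = ½(13.03+20.15)×2.7 = 44.80.
P_w = ½ γ_w h₂² = 0.5×9.81×2.7² = 35.76. Total = 18.90+44.80+35.76 = 99.46 kN/m.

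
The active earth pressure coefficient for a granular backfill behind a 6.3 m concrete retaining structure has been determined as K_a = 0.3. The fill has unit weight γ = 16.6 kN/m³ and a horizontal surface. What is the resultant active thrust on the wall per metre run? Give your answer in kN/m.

P = ½ K_a γ H² = 0.5 × 0.3 × 16.6 × 6.3² = 98.83 kN/m.

98.8 kN/m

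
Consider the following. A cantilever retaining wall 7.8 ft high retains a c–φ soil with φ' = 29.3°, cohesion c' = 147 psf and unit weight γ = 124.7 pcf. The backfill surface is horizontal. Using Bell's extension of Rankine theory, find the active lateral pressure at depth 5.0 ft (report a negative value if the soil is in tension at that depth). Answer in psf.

41.6 psf

K_a = (1 − sin φ)/(1 + sin φ) = 0.3428.
σ_a = K_a γ z − 2c√K_a = 0.3428×124.7×5.0 − 2×147×0.5855 = 41.62 psf.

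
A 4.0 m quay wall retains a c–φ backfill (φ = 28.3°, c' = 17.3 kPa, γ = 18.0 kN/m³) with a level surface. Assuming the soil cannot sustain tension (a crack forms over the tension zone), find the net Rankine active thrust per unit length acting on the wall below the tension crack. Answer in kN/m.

K_a = 0.3568; √K_a = 0.5973.
Tension-crack depth z_c = 2c/(γ√K_a) = 2×17.3/(18.0×0.5973) = 3.218 m.
σ_a at base = K_a γ H − 2c√K_a = 0.3568×18.0×4.0 − 2×17.3×0.5973 = 5.021 kPa.
P_a = ½ × 5.021 × (H − z_c) = 0.5×5.021×0.7818 = 1.963 kN/m.

1.96 kN/m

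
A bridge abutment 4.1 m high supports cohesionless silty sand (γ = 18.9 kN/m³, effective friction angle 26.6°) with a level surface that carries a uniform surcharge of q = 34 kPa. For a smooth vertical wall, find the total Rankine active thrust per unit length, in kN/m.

K_a = tan²(45° − φ/2) = 0.3814.
Soil triangle: ½ K_a γ H² = 0.5×0.3814×18.9×4.1² = 60.59 kN/m.
Surcharge rectangle: K_a q H = 0.3814×34×4.1 = 53.17 kN/m.
Total = 60.59 + 53.17 = 113.8 kN/m.

114 kN/m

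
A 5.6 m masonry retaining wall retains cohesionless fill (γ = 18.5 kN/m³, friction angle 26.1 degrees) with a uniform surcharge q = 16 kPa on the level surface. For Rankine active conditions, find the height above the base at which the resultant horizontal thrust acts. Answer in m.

2.09 m

K_a = 0.3889.
Triangular part P₁ = ½K_aγH² = 112.8 at H/3 = 1.867 m; rectangular part P₂ = K_a q H = 34.85 at H/2 = 2.800 m.
ȳ = (P₁·1.867 + P₂·2.800)/(P₁+P₂) = 2.087 m.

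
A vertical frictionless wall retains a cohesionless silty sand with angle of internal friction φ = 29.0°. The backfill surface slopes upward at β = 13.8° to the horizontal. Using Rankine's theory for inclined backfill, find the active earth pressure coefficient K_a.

0.383

K_a = cos β · (cos β − √(cos²β − cos²φ)) / (cos β + √(cos²β − cos²φ)).
cos β = 0.9711, cos φ = 0.8746, √(cos²β − cos²φ) = 0.4221.
K_a = 0.9711 × (0.9711 − 0.4221)/(0.9711 + 0.4221) = 0.3827.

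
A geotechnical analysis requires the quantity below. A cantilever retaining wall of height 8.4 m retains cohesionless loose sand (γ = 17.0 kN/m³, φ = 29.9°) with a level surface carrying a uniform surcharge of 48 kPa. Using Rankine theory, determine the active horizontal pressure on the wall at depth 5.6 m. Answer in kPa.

K_a = (1 − sin φ)/(1 + sin φ) = 0.3347.
σ_v = γz + q = 17.0 × 5.6 + 48 = 143.2 kPa.
σ_h = K_a σ_v = 0.3347 × 143.2 = 47.93 kPa.

47.9 kPa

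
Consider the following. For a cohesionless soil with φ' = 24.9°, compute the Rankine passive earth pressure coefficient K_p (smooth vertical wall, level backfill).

2.45

K_p = (1 + sin φ)/(1 − sin φ) = tan²(45° + 24.9°/2) = 2.454.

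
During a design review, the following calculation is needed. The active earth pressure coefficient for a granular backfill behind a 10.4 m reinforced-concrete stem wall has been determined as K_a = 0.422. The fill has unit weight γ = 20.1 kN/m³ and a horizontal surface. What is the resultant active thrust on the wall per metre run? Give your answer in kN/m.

P = ½ K_a γ H² = 0.5 × 0.422 × 20.1 × 10.4² = 458.7 kN/m.

459 kN/m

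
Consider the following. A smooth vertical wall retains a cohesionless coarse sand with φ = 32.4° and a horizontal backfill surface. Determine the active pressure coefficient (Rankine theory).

K_a = tan²(45° − φ/2) = tan²(28.80°) = 0.3022.

0.302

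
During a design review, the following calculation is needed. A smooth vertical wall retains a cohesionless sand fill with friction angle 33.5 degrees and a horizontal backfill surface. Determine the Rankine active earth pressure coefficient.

K_a = tan²(45° − φ/2) = tan²(28.25°) = 0.2887.

0.289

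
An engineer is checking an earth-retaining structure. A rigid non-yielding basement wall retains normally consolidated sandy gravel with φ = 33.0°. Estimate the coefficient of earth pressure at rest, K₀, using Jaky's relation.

0.455

K₀ = 1 − sin φ' = 1 − sin 33.0° = 0.4554.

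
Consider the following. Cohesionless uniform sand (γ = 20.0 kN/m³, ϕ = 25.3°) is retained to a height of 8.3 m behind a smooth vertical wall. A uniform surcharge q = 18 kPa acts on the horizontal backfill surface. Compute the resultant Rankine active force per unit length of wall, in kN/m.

K_a = tan²(45° − φ/2) = 0.4012.
Soil triangle: ½ K_a γ H² = 0.5×0.4012×20.0×8.3² = 276.4 kN/m.
Surcharge rectangle: K_a q H = 0.4012×18×8.3 = 59.94 kN/m.
Total = 276.4 + 59.94 = 336.3 kN/m.

336 kN/m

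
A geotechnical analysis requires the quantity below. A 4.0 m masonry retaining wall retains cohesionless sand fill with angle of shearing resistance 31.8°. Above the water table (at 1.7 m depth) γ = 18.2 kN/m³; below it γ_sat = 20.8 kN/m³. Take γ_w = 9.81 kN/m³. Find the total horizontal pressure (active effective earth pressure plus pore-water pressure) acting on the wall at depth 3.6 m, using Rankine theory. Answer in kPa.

K_a = (1 − sin φ)/(1 + sin φ) = 0.3098.
γ' = 20.8 − 9.81 = 10.99 kN/m³.
Effective vertical stress at 3.6 m: σ'_v = 18.2×1.7 + 10.99×1.90 = 51.82 kPa.
σ'_h = K_a σ'_v = 0.3098 × 51.82 = 16.05 kPa; u = γ_w × 1.90 = 18.64 kPa.
Total σ_h = 16.05 + 18.64 = 34.69 kPa.

34.7 kPa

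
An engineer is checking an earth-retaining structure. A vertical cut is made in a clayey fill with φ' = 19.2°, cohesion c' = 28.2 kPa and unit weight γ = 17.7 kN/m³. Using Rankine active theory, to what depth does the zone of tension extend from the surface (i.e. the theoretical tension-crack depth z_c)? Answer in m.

4.48 m

K_a = tan²(45° − 19.2°/2) = 0.5050; √K_a = 0.7107.
The active pressure is zero where K_a γ z = 2c√K_a, so z_c = 2c/(γ√K_a) = 2×28.2/(17.7×0.7107) = 4.484 m.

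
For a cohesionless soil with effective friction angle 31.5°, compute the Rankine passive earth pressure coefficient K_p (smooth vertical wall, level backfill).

K_p = (1 + sin φ)/(1 − sin φ) = tan²(45° + 31.5°/2) = 3.188.

3.19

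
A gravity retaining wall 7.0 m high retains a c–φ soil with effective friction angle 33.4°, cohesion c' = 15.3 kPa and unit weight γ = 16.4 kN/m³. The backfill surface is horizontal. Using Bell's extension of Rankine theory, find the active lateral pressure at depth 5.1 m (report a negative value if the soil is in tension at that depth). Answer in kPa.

7.77 kPa

K_a = (1 − sin φ)/(1 + sin φ) = 0.2899.
σ_a = K_a γ z − 2c√K_a = 0.2899×16.4×5.1 − 2×15.3×0.5384 = 7.773 kPa.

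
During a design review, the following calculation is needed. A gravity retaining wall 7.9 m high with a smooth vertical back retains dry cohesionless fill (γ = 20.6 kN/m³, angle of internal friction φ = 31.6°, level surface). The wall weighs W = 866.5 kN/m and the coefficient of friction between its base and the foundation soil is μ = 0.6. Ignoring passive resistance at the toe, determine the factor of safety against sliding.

K_a = tan²(45° − 31.6°/2) = 0.3123.
P_a = ½K_aγH² = 0.5×0.3123×20.6×7.9² = 200.8 kN/m, acting at H/3 = 2.633 m above the base.
FS_sliding = μW / P_a = 0.6×866.5 / 200.8 = 2.589.

2.59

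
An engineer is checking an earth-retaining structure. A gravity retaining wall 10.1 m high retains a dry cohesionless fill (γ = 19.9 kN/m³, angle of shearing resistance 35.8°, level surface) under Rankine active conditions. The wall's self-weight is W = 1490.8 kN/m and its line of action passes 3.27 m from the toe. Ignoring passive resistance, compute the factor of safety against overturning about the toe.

5.45

K_a = tan²(45° − 35.8°/2) = 0.2619.
P_a = ½K_aγH² = 0.5×0.2619×19.9×10.1² = 265.8 kN/m, acting at H/3 = 3.367 m above the base.
Overturning moment M_o = P_a × H/3 = 265.8 × 3.367 = 894.8.
Resisting moment M_r = W × 3.27 = 1490.8 × 3.27 = 4875.
FS_overturning = M_r/M_o = 4875/894.8 = 5.448.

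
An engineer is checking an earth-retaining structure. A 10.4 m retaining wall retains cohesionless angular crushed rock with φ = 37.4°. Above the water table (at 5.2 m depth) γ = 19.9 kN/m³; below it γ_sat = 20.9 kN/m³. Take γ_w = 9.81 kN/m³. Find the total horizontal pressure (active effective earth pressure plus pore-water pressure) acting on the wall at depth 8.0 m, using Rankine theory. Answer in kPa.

60.3 kPa

K_a = (1 − sin φ)/(1 + sin φ) = 0.2443.
γ' = 20.9 − 9.81 = 11.09 kN/m³.
Effective vertical stress at 8.0 m: σ'_v = 19.9×5.2 + 11.09×2.80 = 134.5 kPa.
σ'_h = K_a σ'_v = 0.2443 × 134.5 = 32.86 kPa; u = γ_w × 2.80 = 27.47 kPa.
Total σ_h = 32.86 + 27.47 = 60.33 kPa.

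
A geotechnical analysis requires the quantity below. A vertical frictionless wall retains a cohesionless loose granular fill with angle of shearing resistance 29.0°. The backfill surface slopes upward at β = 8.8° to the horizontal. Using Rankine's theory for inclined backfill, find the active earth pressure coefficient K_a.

0.360

K_a = cos β · (cos β − √(cos²β − cos²φ)) / (cos β + √(cos²β − cos²φ)).
cos β = 0.9882, cos φ = 0.8746, √(cos²β − cos²φ) = 0.4600.
K_a = 0.9882 × (0.9882 − 0.4600)/(0.9882 + 0.4600) = 0.3604.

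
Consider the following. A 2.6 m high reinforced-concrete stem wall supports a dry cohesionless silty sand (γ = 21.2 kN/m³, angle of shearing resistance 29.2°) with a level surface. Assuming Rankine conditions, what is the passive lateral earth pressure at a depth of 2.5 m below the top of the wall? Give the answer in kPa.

K_p = (1 + sin φ)/(1 − sin φ) = 2.905.
σ_h = K_p γ z = 2.905 × 21.2 × 2.5 = 154.0 kPa.

154 kPa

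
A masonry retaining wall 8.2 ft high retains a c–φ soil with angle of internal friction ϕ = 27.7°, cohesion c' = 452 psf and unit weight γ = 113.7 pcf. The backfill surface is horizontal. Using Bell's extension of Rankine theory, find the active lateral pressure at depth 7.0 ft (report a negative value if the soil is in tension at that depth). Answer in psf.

-256 psf

K_a = (1 − sin φ)/(1 + sin φ) = 0.3653.
σ_a = K_a γ z − 2c√K_a = 0.3653×113.7×7.0 − 2×452×0.6044 = -255.6 psf.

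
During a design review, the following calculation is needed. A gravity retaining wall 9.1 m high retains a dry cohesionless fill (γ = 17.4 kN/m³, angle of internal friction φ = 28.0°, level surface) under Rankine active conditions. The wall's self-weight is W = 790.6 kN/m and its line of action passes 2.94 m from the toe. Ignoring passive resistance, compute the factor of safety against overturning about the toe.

K_a = tan²(45° − 28.0°/2) = 0.3610.
P_a = ½K_aγH² = 0.5×0.3610×17.4×9.1² = 260.1 kN/m, acting at H/3 = 3.033 m above the base.
Overturning moment M_o = P_a × H/3 = 260.1 × 3.033 = 789.0.
Resisting moment M_r = W × 2.94 = 790.6 × 2.94 = 2324.
FS_overturning = M_r/M_o = 2324/789.0 = 2.946.

2.95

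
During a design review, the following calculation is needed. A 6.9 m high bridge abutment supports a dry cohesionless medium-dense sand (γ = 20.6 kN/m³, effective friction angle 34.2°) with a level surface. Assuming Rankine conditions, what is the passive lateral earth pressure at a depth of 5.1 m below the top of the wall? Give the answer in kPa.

K_p = (1 + sin φ)/(1 − sin φ) = 3.567.
σ_h = K_p γ z = 3.567 × 20.6 × 5.1 = 374.8 kPa.

375 kPa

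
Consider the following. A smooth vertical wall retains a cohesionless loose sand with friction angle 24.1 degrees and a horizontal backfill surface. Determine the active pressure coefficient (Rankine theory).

0.420

K_a = tan²(45° − φ/2) = tan²(32.95°) = 0.4201.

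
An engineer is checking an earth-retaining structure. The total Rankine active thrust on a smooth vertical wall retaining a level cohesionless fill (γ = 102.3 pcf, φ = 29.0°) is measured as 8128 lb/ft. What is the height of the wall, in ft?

K_a = 0.3470. P_a = ½ K_a γ H² ⇒ H = √(2P_a/(K_a γ)).
H = √(2×8128/(0.3470×102.3)) = 21.40 ft.

21.4 ft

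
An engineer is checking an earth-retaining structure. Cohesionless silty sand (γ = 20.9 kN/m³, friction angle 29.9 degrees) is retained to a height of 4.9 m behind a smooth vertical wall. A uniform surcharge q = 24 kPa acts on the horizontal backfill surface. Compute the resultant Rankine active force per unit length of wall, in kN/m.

123 kN/m

K_a = tan²(45° − φ/2) = 0.3347.
Soil triangle: ½ K_a γ H² = 0.5×0.3347×20.9×4.9² = 83.97 kN/m.
Surcharge rectangle: K_a q H = 0.3347×24×4.9 = 39.36 kN/m.
Total = 83.97 + 39.36 = 123.3 kN/m.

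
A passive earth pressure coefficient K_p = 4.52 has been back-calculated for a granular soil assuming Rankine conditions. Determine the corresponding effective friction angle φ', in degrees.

K_p = (1+sin φ)/(1−sin φ) ⇒ sin φ = (K_p − 1)/(K_p + 1) = 0.6377.
φ = arcsin(0.6377) = 39.62°.

39.6°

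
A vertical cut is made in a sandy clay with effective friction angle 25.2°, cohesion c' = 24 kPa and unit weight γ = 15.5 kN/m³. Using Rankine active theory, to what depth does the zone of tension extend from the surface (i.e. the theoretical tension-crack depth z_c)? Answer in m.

4.88 m

K_a = tan²(45° − 25.2°/2) = 0.4027; √K_a = 0.6346.
The active pressure is zero where K_a γ z = 2c√K_a, so z_c = 2c/(γ√K_a) = 2×24/(15.5×0.6346) = 4.880 m.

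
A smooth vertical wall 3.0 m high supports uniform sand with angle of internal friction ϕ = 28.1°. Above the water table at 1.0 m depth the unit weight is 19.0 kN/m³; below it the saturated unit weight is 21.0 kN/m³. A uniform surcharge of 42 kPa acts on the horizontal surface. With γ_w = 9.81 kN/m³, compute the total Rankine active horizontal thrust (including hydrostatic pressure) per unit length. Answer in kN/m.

K_a = tan²(45° − φ/2) = 0.3596.
γ' = 21.0 − 9.81 = 11.19 kN/m³. h₂ = H − d_w = 2.0 m.
σ'_h: at surface K_a·q = 15.10; at WT K_a(q+γd_w) = 21.94; at base K_a(q+γd_w+γ'h₂) = 29.98 kPa.
P₁ = ½(15.10+21.94)×1.0 = 18.52; P₂ = ½(21.94+29.98)×2.0 = 51.92; P_w = ½γ_w h₂² = 19.62.
Total = 18.52+51.92+19.62 = 90.06 kN/m.

90.1 kN/m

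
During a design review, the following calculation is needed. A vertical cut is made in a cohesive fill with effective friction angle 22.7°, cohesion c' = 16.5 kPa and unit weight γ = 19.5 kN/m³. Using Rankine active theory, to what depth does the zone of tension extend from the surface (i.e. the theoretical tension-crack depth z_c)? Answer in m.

K_a = tan²(45° − 22.7°/2) = 0.4431; √K_a = 0.6657.
The active pressure is zero where K_a γ z = 2c√K_a, so z_c = 2c/(γ√K_a) = 2×16.5/(19.5×0.6657) = 2.542 m.

2.54 m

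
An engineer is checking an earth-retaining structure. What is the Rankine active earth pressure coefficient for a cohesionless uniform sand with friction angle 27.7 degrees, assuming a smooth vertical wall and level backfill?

K_a = tan²(45° − φ/2) = tan²(31.15°) = 0.3653.

0.365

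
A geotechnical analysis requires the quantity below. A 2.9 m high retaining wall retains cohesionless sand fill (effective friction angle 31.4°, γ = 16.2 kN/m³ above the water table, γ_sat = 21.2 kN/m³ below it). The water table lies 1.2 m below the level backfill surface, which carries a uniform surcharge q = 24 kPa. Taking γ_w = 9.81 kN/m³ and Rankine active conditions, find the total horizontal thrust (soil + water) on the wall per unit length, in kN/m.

55.4 kN/m

K_a = tan²(45° − φ/2) = 0.3149.
γ' = 21.2 − 9.81 = 11.39 kN/m³. h₂ = H − d_w = 1.7 m.
σ'_h: at surface K_a·q = 7.558; at WT K_a(q+γd_w) = 13.68; at base K_a(q+γd_w+γ'h₂) = 19.78 kPa.
P₁ = ½(7.558+13.68)×1.2 = 12.74; P₂ = ½(13.68+19.78)×1.7 = 28.44; P_w = ½γ_w h₂² = 14.18.
Total = 12.74+28.44+14.18 = 55.36 kN/m.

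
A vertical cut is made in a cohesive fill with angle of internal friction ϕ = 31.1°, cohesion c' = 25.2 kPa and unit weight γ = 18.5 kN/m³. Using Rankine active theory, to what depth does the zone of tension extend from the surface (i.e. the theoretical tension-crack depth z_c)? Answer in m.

K_a = tan²(45° − 31.1°/2) = 0.3188; √K_a = 0.5646.
The active pressure is zero where K_a γ z = 2c√K_a, so z_c = 2c/(γ√K_a) = 2×25.2/(18.5×0.5646) = 4.825 m.

4.83 m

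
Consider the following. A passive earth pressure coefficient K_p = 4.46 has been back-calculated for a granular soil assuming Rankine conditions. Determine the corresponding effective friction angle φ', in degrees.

39.3°

K_p = (1+sin φ)/(1−sin φ) ⇒ sin φ = (K_p − 1)/(K_p + 1) = 0.6337.
φ = arcsin(0.6337) = 39.32°.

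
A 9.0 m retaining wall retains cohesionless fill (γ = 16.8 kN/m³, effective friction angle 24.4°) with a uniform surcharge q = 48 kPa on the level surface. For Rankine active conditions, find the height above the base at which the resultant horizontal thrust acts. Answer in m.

K_a = 0.4153.
Triangular part P₁ = ½K_aγH² = 282.6 at H/3 = 3.000 m; rectangular part P₂ = K_a q H = 179.4 at H/2 = 4.500 m.
ȳ = (P₁·3.000 + P₂·4.500)/(P₁+P₂) = 3.583 m.

3.58 m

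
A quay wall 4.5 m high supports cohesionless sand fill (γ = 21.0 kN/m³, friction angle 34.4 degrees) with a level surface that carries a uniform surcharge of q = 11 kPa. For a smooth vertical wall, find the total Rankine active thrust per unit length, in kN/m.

72.9 kN/m

K_a = tan²(45° − φ/2) = 0.2780.
Soil triangle: ½ K_a γ H² = 0.5×0.2780×21.0×4.5² = 59.11 kN/m.
Surcharge rectangle: K_a q H = 0.2780×11×4.5 = 13.76 kN/m.
Total = 59.11 + 13.76 = 72.87 kN/m.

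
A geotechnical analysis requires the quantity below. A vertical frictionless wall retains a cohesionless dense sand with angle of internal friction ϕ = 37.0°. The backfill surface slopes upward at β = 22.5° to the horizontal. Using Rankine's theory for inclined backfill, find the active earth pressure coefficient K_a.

K_a = cos β · (cos β − √(cos²β − cos²φ)) / (cos β + √(cos²β − cos²φ)).
cos β = 0.9239, cos φ = 0.7986, √(cos²β − cos²φ) = 0.4645.
K_a = 0.9239 × (0.9239 − 0.4645)/(0.9239 + 0.4645) = 0.3057.

0.306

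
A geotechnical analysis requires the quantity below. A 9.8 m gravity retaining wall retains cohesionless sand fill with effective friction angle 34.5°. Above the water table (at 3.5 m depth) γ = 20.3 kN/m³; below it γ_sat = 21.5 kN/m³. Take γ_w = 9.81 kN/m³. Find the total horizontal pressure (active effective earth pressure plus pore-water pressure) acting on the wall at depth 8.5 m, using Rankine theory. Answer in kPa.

K_a = (1 − sin φ)/(1 + sin φ) = 0.2768.
γ' = 21.5 − 9.81 = 11.69 kN/m³.
Effective vertical stress at 8.5 m: σ'_v = 20.3×3.5 + 11.69×5.00 = 129.5 kPa.
σ'_h = K_a σ'_v = 0.2768 × 129.5 = 35.85 kPa; u = γ_w × 5.00 = 49.05 kPa.
Total σ_h = 35.85 + 49.05 = 84.90 kPa.

84.9 kPa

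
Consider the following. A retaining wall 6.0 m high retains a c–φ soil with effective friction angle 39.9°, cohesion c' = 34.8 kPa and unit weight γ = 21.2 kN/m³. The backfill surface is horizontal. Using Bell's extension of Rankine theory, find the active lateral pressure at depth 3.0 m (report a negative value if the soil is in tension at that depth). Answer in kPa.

-18.6 kPa

K_a = (1 − sin φ)/(1 + sin φ) = 0.2184.
σ_a = K_a γ z − 2c√K_a = 0.2184×21.2×3.0 − 2×34.8×0.4674 = -18.64 kPa.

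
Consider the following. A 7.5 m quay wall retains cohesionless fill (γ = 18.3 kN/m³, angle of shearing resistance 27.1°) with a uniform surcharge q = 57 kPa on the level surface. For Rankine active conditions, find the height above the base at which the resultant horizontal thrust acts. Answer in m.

K_a = 0.3741.
Triangular part P₁ = ½K_aγH² = 192.5 at H/3 = 2.500 m; rectangular part P₂ = K_a q H = 159.9 at H/2 = 3.750 m.
ȳ = (P₁·2.500 + P₂·3.750)/(P₁+P₂) = 3.067 m.

3.07 m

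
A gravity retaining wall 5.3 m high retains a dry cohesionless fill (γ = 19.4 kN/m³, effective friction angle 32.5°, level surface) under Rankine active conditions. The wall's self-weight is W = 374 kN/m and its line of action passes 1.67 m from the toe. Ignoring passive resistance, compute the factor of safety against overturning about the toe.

K_a = tan²(45° − 32.5°/2) = 0.3010.
P_a = ½K_aγH² = 0.5×0.3010×19.4×5.3² = 82.01 kN/m, acting at H/3 = 1.767 m above the base.
Overturning moment M_o = P_a × H/3 = 82.01 × 1.767 = 144.9.
Resisting moment M_r = W × 1.67 = 374 × 1.67 = 624.6.
FS_overturning = M_r/M_o = 624.6/144.9 = 4.311.

4.31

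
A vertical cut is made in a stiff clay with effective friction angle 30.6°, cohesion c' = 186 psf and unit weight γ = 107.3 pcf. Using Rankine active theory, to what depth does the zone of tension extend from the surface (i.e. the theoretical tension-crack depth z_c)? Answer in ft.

K_a = tan²(45° − 30.6°/2) = 0.3253; √K_a = 0.5704.
The active pressure is zero where K_a γ z = 2c√K_a, so z_c = 2c/(γ√K_a) = 2×186/(107.3×0.5704) = 6.078 ft.

6.08 ft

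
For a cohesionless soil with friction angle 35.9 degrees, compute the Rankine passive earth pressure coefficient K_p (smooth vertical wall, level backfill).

3.84

K_p = (1 + sin φ)/(1 − sin φ) = tan²(45° + 35.9°/2) = 3.835.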